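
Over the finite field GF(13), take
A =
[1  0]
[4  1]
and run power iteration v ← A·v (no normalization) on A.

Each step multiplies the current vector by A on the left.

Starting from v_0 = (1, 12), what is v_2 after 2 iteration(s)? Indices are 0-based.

v_2 = (1, 7)

v_0 = (1, 12).
v_1 = A·v_0 = (1, 3).
v_2 = A·v_1 = (1, 7).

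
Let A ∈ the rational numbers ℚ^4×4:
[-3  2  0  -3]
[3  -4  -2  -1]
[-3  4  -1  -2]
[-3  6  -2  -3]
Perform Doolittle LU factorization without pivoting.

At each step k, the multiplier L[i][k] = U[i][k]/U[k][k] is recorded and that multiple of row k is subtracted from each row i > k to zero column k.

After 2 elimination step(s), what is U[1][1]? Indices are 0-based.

U[1][1] = -2

Step 1: pivot at (0,0) is -3.
  row1 ← row1 − (-1)·row0  ⇒  L[1][0]=-1, U row1=(0, -2, -2, -4)
  row2 ← row2 − (1)·row0  ⇒  L[2][0]=1, U row2=(0, 2, -1, 1)
  row3 ← row3 − (1)·row0  ⇒  L[3][0]=1, U row3=(0, 4, -2, 0)
Step 2: pivot at (1,1) is -2.
  row2 ← row2 − (-1)·row1  ⇒  L[2][1]=-1, U row2=(0, 0, -3, -3)
  row3 ← row3 − (-2)·row1  ⇒  L[3][1]=-2, U row3=(0, 0, -6, -8)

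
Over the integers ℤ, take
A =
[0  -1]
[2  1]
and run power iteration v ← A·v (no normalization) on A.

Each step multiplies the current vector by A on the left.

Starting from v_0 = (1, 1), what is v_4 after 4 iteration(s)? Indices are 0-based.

v_4 = (5, -7)

v_0 = (1, 1).
v_1 = A·v_0 = (-1, 3).
v_2 = A·v_1 = (-3, 1).
v_3 = A·v_2 = (-1, -5).
v_4 = A·v_3 = (5, -7).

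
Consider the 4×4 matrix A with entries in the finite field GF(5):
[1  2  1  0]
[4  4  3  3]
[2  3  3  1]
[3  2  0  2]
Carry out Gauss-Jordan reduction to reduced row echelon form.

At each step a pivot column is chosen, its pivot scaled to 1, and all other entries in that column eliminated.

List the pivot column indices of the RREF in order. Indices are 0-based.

[1] R0 /= 1  ⇒  (1, 2, 1, 0)
     R1 -= 4·R0  ⇒  (0, 1, 4, 3)
     R2 -= 2·R0  ⇒  (0, 4, 1, 1)
     R3 -= 3·R0  ⇒  (0, 1, 2, 2)
[2] R1 /= 1  ⇒  (0, 1, 4, 3)
     R0 -= 2·R1  ⇒  (1, 0, 3, 4)
     R2 -= 4·R1  ⇒  (0, 0, 0, 4)
     R3 -= 1·R1  ⇒  (0, 0, 3, 4)
[3] R2 <-> R3
[3] R2 /= 3  ⇒  (0, 0, 1, 3)
     R0 -= 3·R2  ⇒  (1, 0, 0, 0)
     R1 -= 4·R2  ⇒  (0, 1, 0, 1)
[4] R3 /= 4  ⇒  (0, 0, 0, 1)
     R1 -= 1·R3  ⇒  (0, 1, 0, 0)
     R2 -= 3·R3  ⇒  (0, 0, 1, 0)

pivot columns: 0, 1, 2, 3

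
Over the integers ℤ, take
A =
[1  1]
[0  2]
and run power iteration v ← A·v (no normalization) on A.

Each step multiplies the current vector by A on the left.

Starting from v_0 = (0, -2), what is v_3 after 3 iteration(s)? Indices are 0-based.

v_3 = (-14, -16)

v_0 = (0, -2).
v_1 = A·v_0 = (-2, -4).
v_2 = A·v_1 = (-6, -8).
v_3 = A·v_2 = (-14, -16).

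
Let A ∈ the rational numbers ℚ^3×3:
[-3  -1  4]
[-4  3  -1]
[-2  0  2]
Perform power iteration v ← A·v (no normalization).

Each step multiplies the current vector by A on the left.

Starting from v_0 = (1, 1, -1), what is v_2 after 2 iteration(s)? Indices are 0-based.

v_0 = (1, 1, -1).
v_1 = A·v_0 = (-8, 0, -4).
v_2 = A·v_1 = (8, 36, 8).

v_2 = (8, 36, 8)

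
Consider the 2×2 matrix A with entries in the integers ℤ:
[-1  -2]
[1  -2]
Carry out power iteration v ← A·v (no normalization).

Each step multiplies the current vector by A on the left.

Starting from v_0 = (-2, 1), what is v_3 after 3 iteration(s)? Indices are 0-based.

v_0 = (-2, 1).
v_1 = A·v_0 = (0, -4).
v_2 = A·v_1 = (8, 8).
v_3 = A·v_2 = (-24, -8).

v_3 = (-24, -8)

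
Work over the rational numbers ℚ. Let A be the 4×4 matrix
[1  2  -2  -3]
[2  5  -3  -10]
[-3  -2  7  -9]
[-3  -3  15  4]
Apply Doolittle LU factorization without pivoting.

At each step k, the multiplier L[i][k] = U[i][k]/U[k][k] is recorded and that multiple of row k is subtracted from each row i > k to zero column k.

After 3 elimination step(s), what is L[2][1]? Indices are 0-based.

L[2][1] = 4

k=0: U[0][0]=1
  eliminate (1,0): mult=2, new row 1: (0, 1, 1, -4); set L[1][0]=2
  eliminate (2,0): mult=-3, new row 2: (0, 4, 1, -18); set L[2][0]=-3
  eliminate (3,0): mult=-3, new row 3: (0, 3, 9, -5); set L[3][0]=-3
k=1: U[1][1]=1
  eliminate (2,1): mult=4, new row 2: (0, 0, -3, -2); set L[2][1]=4
  eliminate (3,1): mult=3, new row 3: (0, 0, 6, 7); set L[3][1]=3
k=2: U[2][2]=-3
  eliminate (3,2): mult=-2, new row 3: (0, 0, 0, 3); set L[3][2]=-2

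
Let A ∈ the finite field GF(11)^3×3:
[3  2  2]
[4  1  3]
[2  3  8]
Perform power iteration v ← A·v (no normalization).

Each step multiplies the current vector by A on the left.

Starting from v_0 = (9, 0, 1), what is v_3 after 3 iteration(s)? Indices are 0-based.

v_3 = (2, 6, 6)

v_0 = (9, 0, 1).
v_1 = A·v_0 = (7, 6, 4).
v_2 = A·v_1 = (8, 2, 9).
v_3 = A·v_2 = (2, 6, 6).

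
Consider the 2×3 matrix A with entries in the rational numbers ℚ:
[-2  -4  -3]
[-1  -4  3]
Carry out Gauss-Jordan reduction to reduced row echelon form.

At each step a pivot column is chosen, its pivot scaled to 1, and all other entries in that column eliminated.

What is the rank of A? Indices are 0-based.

pivot(0,0)=-2: scale R0 → (1, 2, 3/2)
  clear (1,0): R1 −= (-1)R0 → (0, -2, 9/2)
pivot(1,1)=-2: scale R1 → (0, 1, -9/4)
  clear (0,1): R0 −= (2)R1 → (1, 0, 6)

rank = 2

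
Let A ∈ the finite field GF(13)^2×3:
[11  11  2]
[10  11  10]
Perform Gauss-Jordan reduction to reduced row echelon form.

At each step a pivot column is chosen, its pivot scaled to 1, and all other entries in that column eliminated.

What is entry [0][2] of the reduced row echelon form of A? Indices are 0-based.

M[0][2] = 5

[1] R0 /= 11  ⇒  (1, 1, 12)
     R1 -= 10·R0  ⇒  (0, 1, 7)
[2] R1 /= 1  ⇒  (0, 1, 7)
     R0 -= 1·R1  ⇒  (1, 0, 5)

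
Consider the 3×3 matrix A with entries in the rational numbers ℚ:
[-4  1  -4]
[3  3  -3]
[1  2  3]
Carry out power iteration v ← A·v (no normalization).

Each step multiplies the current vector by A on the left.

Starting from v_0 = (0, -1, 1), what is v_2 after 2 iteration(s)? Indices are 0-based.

v_2 = (10, -36, -14)

v_0 = (0, -1, 1).
v_1 = A·v_0 = (-5, -6, 1).
v_2 = A·v_1 = (10, -36, -14).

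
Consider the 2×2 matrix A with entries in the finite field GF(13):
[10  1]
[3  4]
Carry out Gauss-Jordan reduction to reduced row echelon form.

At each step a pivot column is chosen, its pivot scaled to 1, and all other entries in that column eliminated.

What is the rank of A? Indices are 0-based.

rank = 2

step 1: normalize row 0 (÷10) = (1, 4)
  row 1: subtract 3×row0 = (0, 5)
step 2: normalize row 1 (÷5) = (0, 1)
  row 0: subtract 4×row1 = (1, 0)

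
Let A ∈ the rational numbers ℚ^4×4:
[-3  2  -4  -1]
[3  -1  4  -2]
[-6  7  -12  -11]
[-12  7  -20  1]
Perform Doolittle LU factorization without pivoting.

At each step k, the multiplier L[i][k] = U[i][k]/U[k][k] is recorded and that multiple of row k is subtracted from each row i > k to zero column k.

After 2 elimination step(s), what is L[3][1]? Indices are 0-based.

L[3][1] = -1

Step 1: pivot at (0,0) is -3.
  row1 ← row1 − (-1)·row0  ⇒  L[1][0]=-1, U row1=(0, 1, 0, -3)
  row2 ← row2 − (2)·row0  ⇒  L[2][0]=2, U row2=(0, 3, -4, -9)
  row3 ← row3 − (4)·row0  ⇒  L[3][0]=4, U row3=(0, -1, -4, 5)
Step 2: pivot at (1,1) is 1.
  row2 ← row2 − (3)·row1  ⇒  L[2][1]=3, U row2=(0, 0, -4, 0)
  row3 ← row3 − (-1)·row1  ⇒  L[3][1]=-1, U row3=(0, 0, -4, 2)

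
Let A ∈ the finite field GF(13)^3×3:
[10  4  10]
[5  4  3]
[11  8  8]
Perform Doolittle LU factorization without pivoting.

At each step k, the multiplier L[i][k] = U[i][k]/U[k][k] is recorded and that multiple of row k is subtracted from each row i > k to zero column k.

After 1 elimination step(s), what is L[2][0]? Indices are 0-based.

Step 1: pivot at (0,0) is 10.
  row1 ← row1 − (7)·row0  ⇒  L[1][0]=7, U row1=(0, 2, 11)
  row2 ← row2 − (5)·row0  ⇒  L[2][0]=5, U row2=(0, 1, 10)

L[2][0] = 5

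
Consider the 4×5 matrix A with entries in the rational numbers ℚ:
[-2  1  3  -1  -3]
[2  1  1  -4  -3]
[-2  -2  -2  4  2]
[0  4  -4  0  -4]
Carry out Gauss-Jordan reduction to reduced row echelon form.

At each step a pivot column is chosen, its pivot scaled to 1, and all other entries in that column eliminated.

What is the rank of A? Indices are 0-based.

step 1: normalize row 0 (÷-2) = (1, -1/2, -3/2, 1/2, 3/2)
  row 1: subtract 2×row0 = (0, 2, 4, -5, -6)
  row 2: subtract -2×row0 = (0, -3, -5, 5, 5)
step 2: normalize row 1 (÷2) = (0, 1, 2, -5/2, -3)
  row 0: subtract -1/2×row1 = (1, 0, -1/2, -3/4, 0)
  row 2: subtract -3×row1 = (0, 0, 1, -5/2, -4)
  row 3: subtract 4×row1 = (0, 0, -12, 10, 8)
step 3: normalize row 2 (÷1) = (0, 0, 1, -5/2, -4)
  row 0: subtract -1/2×row2 = (1, 0, 0, -2, -2)
  row 1: subtract 2×row2 = (0, 1, 0, 5/2, 5)
  row 3: subtract -12×row2 = (0, 0, 0, -20, -40)
step 4: normalize row 3 (÷-20) = (0, 0, 0, 1, 2)
  row 0: subtract -2×row3 = (1, 0, 0, 0, 2)
  row 1: subtract 5/2×row3 = (0, 1, 0, 0, 0)
  row 2: subtract -5/2×row3 = (0, 0, 1, 0, 1)

rank = 4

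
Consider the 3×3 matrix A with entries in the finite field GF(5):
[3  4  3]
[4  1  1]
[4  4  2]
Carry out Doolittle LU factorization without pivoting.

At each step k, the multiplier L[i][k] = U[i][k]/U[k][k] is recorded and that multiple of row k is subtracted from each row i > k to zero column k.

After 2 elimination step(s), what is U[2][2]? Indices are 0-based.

Step 1: pivot at (0,0) is 3.
  row1 ← row1 − (3)·row0  ⇒  L[1][0]=3, U row1=(0, 4, 2)
  row2 ← row2 − (3)·row0  ⇒  L[2][0]=3, U row2=(0, 2, 3)
Step 2: pivot at (1,1) is 4.
  row2 ← row2 − (3)·row1  ⇒  L[2][1]=3, U row2=(0, 0, 2)

U[2][2] = 2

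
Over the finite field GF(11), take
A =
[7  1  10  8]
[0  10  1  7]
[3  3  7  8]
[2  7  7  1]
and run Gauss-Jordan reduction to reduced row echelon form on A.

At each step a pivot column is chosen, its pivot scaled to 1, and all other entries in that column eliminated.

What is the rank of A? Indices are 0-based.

rank = 4

step 1: normalize row 0 (÷7) = (1, 8, 3, 9)
  row 2: subtract 3×row0 = (0, 1, 9, 3)
  row 3: subtract 2×row0 = (0, 2, 1, 5)
step 2: normalize row 1 (÷10) = (0, 1, 10, 4)
  row 0: subtract 8×row1 = (1, 0, 0, 10)
  row 2: subtract 1×row1 = (0, 0, 10, 10)
  row 3: subtract 2×row1 = (0, 0, 3, 8)
step 3: normalize row 2 (÷10) = (0, 0, 1, 1)
  row 1: subtract 10×row2 = (0, 1, 0, 5)
  row 3: subtract 3×row2 = (0, 0, 0, 5)
step 4: normalize row 3 (÷5) = (0, 0, 0, 1)
  row 0: subtract 10×row3 = (1, 0, 0, 0)
  row 1: subtract 5×row3 = (0, 1, 0, 0)
  row 2: subtract 1×row3 = (0, 0, 1, 0)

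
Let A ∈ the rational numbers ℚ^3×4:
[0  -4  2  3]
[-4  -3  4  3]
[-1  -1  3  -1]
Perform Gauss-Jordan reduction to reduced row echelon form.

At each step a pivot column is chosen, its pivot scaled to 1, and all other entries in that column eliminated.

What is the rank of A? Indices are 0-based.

[1] R0 <-> R1
[1] R0 /= -4  ⇒  (1, 3/4, -1, -3/4)
     R2 -= -1·R0  ⇒  (0, -1/4, 2, -7/4)
[2] R1 /= -4  ⇒  (0, 1, -1/2, -3/4)
     R0 -= 3/4·R1  ⇒  (1, 0, -5/8, -3/16)
     R2 -= -1/4·R1  ⇒  (0, 0, 15/8, -31/16)
[3] R2 /= 15/8  ⇒  (0, 0, 1, -31/30)
     R0 -= -5/8·R2  ⇒  (1, 0, 0, -5/6)
     R1 -= -1/2·R2  ⇒  (0, 1, 0, -19/15)

rank = 3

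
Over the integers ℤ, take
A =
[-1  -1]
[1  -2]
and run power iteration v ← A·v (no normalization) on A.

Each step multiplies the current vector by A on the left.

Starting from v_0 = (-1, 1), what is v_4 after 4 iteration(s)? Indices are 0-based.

v_0 = (-1, 1).
v_1 = A·v_0 = (0, -3).
v_2 = A·v_1 = (3, 6).
v_3 = A·v_2 = (-9, -9).
v_4 = A·v_3 = (18, 9).

v_4 = (18, 9)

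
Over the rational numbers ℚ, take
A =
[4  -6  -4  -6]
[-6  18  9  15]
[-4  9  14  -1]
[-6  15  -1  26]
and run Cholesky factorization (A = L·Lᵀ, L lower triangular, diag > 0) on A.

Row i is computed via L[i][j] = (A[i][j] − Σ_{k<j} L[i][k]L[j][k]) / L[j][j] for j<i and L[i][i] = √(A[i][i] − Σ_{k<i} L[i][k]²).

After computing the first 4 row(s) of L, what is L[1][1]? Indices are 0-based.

Step 1: L[0][0] = √(4) = 2.
  L[1][0] = (-6) / L[0][0] = -3.
Step 2: L[1][1] = √(9) = 3.
  L[2][0] = (-4) / L[0][0] = -2.
  L[2][1] = (3) / L[1][1] = 1.
Step 3: L[2][2] = √(9) = 3.
  L[3][0] = (-6) / L[0][0] = -3.
  L[3][1] = (6) / L[1][1] = 2.
  L[3][2] = (-9) / L[2][2] = -3.
Step 4: L[3][3] = √(4) = 2.

L[1][1] = 3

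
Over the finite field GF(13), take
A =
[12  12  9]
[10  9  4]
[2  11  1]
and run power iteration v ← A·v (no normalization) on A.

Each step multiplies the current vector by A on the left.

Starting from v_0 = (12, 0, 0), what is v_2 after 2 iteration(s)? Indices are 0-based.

v_0 = (12, 0, 0).
v_1 = A·v_0 = (1, 3, 11).
v_2 = A·v_1 = (4, 3, 7).

v_2 = (4, 3, 7)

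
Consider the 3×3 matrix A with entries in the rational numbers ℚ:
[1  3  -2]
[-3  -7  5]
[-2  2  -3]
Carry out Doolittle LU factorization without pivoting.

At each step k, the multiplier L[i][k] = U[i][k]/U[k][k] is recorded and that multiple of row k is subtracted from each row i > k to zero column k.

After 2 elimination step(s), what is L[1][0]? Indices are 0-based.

L[1][0] = -3

k=0: U[0][0]=1
  eliminate (1,0): mult=-3, new row 1: (0, 2, -1); set L[1][0]=-3
  eliminate (2,0): mult=-2, new row 2: (0, 8, -7); set L[2][0]=-2
k=1: U[1][1]=2
  eliminate (2,1): mult=4, new row 2: (0, 0, -3); set L[2][1]=4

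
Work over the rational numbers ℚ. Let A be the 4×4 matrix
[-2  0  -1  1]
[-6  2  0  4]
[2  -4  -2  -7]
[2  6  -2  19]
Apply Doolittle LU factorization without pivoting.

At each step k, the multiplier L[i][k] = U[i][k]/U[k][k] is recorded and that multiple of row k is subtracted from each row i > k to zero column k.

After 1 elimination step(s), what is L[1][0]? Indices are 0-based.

L[1][0] = 3

Step 1: pivot at (0,0) is -2.
  row1 ← row1 − (3)·row0  ⇒  L[1][0]=3, U row1=(0, 2, 3, 1)
  row2 ← row2 − (-1)·row0  ⇒  L[2][0]=-1, U row2=(0, -4, -3, -6)
  row3 ← row3 − (-1)·row0  ⇒  L[3][0]=-1, U row3=(0, 6, -3, 20)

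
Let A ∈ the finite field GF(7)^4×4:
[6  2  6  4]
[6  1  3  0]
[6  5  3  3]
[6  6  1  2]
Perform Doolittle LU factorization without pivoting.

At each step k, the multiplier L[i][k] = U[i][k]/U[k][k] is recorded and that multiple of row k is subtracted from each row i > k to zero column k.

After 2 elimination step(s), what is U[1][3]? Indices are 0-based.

U[1][3] = 3

k=0: U[0][0]=6
  eliminate (1,0): mult=1, new row 1: (0, 6, 4, 3); set L[1][0]=1
  eliminate (2,0): mult=1, new row 2: (0, 3, 4, 6); set L[2][0]=1
  eliminate (3,0): mult=1, new row 3: (0, 4, 2, 5); set L[3][0]=1
k=1: U[1][1]=6
  eliminate (2,1): mult=4, new row 2: (0, 0, 2, 1); set L[2][1]=4
  eliminate (3,1): mult=3, new row 3: (0, 0, 4, 3); set L[3][1]=3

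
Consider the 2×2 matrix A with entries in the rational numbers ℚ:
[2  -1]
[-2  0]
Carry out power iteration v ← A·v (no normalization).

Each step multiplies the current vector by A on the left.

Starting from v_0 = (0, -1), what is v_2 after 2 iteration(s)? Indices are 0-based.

v_2 = (2, -2)

v_0 = (0, -1).
v_1 = A·v_0 = (1, 0).
v_2 = A·v_1 = (2, -2).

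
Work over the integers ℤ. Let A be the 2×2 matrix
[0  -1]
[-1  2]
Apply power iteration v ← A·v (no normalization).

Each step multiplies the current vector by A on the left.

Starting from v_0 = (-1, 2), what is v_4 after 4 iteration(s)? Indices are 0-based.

v_0 = (-1, 2).
v_1 = A·v_0 = (-2, 5).
v_2 = A·v_1 = (-5, 12).
v_3 = A·v_2 = (-12, 29).
v_4 = A·v_3 = (-29, 70).

v_4 = (-29, 70)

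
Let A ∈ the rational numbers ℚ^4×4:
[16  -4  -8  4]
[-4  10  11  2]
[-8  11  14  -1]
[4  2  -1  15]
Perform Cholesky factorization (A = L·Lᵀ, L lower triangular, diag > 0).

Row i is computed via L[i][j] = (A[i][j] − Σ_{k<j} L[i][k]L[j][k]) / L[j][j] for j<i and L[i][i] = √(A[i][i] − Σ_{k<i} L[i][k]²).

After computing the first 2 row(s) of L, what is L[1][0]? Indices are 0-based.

Step 1: L[0][0] = √(16) = 4.
  L[1][0] = (-4) / L[0][0] = -1.
Step 2: L[1][1] = √(9) = 3.

L[1][0] = -1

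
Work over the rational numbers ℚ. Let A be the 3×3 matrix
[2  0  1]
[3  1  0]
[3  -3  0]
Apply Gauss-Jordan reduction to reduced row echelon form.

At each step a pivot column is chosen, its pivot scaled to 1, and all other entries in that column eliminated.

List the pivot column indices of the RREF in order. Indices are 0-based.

pivot columns: 0, 1, 2

[1] R0 /= 2  ⇒  (1, 0, 1/2)
     R1 -= 3·R0  ⇒  (0, 1, -3/2)
     R2 -= 3·R0  ⇒  (0, -3, -3/2)
[2] R1 /= 1  ⇒  (0, 1, -3/2)
     R2 -= -3·R1  ⇒  (0, 0, -6)
[3] R2 /= -6  ⇒  (0, 0, 1)
     R0 -= 1/2·R2  ⇒  (1, 0, 0)
     R1 -= -3/2·R2  ⇒  (0, 1, 0)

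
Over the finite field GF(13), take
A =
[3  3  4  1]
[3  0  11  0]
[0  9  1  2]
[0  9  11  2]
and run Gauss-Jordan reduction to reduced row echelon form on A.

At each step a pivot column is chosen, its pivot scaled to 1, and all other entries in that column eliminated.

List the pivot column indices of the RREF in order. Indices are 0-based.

pivot columns: 0, 1, 2, 3

[1] R0 /= 3  ⇒  (1, 1, 10, 9)
     R1 -= 3·R0  ⇒  (0, 10, 7, 12)
[2] R1 /= 10  ⇒  (0, 1, 2, 9)
     R0 -= 1·R1  ⇒  (1, 0, 8, 0)
     R2 -= 9·R1  ⇒  (0, 0, 9, 12)
     R3 -= 9·R1  ⇒  (0, 0, 6, 12)
[3] R2 /= 9  ⇒  (0, 0, 1, 10)
     R0 -= 8·R2  ⇒  (1, 0, 0, 11)
     R1 -= 2·R2  ⇒  (0, 1, 0, 2)
     R3 -= 6·R2  ⇒  (0, 0, 0, 4)
[4] R3 /= 4  ⇒  (0, 0, 0, 1)
     R0 -= 11·R3  ⇒  (1, 0, 0, 0)
     R1 -= 2·R3  ⇒  (0, 1, 0, 0)
     R2 -= 10·R3  ⇒  (0, 0, 1, 0)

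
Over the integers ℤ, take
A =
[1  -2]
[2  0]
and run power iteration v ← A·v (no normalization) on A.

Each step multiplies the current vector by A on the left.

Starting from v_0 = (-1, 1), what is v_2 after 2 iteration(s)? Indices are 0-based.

v_0 = (-1, 1).
v_1 = A·v_0 = (-3, -2).
v_2 = A·v_1 = (1, -6).

v_2 = (1, -6)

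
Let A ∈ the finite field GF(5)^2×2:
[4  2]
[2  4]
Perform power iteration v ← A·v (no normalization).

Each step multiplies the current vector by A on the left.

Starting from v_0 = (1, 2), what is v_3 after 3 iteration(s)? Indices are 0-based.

v_0 = (1, 2).
v_1 = A·v_0 = (3, 0).
v_2 = A·v_1 = (2, 1).
v_3 = A·v_2 = (0, 3).

v_3 = (0, 3)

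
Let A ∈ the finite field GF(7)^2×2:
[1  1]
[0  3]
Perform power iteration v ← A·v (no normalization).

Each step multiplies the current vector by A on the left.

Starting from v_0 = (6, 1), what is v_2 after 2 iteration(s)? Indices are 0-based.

v_0 = (6, 1).
v_1 = A·v_0 = (0, 3).
v_2 = A·v_1 = (3, 2).

v_2 = (3, 2)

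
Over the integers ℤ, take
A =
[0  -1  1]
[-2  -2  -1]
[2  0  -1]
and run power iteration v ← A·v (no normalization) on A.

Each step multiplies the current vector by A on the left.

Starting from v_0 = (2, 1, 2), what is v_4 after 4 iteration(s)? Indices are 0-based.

v_4 = (64, 92, -44)

v_0 = (2, 1, 2).
v_1 = A·v_0 = (1, -8, 2).
v_2 = A·v_1 = (10, 12, 0).
v_3 = A·v_2 = (-12, -44, 20).
v_4 = A·v_3 = (64, 92, -44).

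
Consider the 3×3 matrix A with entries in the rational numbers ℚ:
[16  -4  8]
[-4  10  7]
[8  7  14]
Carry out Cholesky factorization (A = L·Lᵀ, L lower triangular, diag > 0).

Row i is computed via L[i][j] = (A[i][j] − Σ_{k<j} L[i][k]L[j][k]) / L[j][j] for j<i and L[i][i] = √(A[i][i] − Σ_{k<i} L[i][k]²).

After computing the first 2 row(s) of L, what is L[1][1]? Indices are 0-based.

L[1][1] = 3

Step 1: L[0][0] = √(16) = 4.
  L[1][0] = (-4) / L[0][0] = -1.
Step 2: L[1][1] = √(9) = 3.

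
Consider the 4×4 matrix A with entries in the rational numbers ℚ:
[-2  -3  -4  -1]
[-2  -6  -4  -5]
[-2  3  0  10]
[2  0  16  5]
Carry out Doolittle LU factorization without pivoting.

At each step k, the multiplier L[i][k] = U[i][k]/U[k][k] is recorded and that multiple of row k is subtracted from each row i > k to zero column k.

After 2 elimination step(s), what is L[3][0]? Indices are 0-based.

[col 0] pivot -2
  R1 -= 1*R0 → (0, -3, 0, -4)  (L[1][0] := 1)
  R2 -= 1*R0 → (0, 6, 4, 11)  (L[2][0] := 1)
  R3 -= -1*R0 → (0, -3, 12, 4)  (L[3][0] := -1)
[col 1] pivot -3
  R2 -= -2*R1 → (0, 0, 4, 3)  (L[2][1] := -2)
  R3 -= 1*R1 → (0, 0, 12, 8)  (L[3][1] := 1)

L[3][0] = -1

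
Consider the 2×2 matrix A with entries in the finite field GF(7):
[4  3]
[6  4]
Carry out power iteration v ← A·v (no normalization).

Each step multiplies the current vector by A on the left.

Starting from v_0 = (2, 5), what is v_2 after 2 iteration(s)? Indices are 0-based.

v_2 = (6, 0)

v_0 = (2, 5).
v_1 = A·v_0 = (2, 4).
v_2 = A·v_1 = (6, 0).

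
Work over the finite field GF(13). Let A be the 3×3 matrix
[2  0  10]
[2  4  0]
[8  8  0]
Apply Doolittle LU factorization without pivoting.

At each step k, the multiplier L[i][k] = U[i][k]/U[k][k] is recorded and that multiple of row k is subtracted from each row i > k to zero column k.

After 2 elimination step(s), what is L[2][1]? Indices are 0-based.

L[2][1] = 2

k=0: U[0][0]=2
  eliminate (1,0): mult=1, new row 1: (0, 4, 3); set L[1][0]=1
  eliminate (2,0): mult=4, new row 2: (0, 8, 12); set L[2][0]=4
k=1: U[1][1]=4
  eliminate (2,1): mult=2, new row 2: (0, 0, 6); set L[2][1]=2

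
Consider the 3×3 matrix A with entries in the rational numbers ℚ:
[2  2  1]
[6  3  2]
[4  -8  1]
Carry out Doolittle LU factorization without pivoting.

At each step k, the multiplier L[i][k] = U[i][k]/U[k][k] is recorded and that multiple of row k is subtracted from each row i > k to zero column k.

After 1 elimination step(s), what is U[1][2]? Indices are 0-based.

Step 1: pivot at (0,0) is 2.
  row1 ← row1 − (3)·row0  ⇒  L[1][0]=3, U row1=(0, -3, -1)
  row2 ← row2 − (2)·row0  ⇒  L[2][0]=2, U row2=(0, -12, -1)

U[1][2] = -1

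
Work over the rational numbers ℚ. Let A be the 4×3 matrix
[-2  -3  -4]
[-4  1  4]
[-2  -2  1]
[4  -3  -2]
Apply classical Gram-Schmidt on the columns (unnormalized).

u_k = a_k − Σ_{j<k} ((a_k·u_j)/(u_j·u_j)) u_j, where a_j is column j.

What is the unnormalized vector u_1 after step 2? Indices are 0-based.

u_1 = (-33/10, 2/5, -23/10, -12/5)

Step 1: u_0 = a_0 = (-2, -4, -2, 4).
Step 2: u_1 = a_1 − (-3/20)·u_0 = (-33/10, 2/5, -23/10, -12/5).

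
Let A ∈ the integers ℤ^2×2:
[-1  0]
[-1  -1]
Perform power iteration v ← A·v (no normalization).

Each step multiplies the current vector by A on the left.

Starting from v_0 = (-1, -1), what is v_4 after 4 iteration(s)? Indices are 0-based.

v_0 = (-1, -1).
v_1 = A·v_0 = (1, 2).
v_2 = A·v_1 = (-1, -3).
v_3 = A·v_2 = (1, 4).
v_4 = A·v_3 = (-1, -5).

v_4 = (-1, -5)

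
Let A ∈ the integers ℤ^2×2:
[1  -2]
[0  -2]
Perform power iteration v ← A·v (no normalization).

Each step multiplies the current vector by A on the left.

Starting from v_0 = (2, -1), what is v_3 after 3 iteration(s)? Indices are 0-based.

v_0 = (2, -1).
v_1 = A·v_0 = (4, 2).
v_2 = A·v_1 = (0, -4).
v_3 = A·v_2 = (8, 8).

v_3 = (8, 8)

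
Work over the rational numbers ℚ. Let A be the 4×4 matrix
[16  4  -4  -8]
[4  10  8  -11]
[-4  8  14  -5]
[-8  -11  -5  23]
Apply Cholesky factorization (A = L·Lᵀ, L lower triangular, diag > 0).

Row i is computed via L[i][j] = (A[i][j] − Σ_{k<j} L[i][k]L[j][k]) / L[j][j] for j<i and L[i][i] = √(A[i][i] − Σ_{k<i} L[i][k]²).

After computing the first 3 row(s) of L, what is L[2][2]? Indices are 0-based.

Step 1: L[0][0] = √(16) = 4.
  L[1][0] = (4) / L[0][0] = 1.
Step 2: L[1][1] = √(9) = 3.
  L[2][0] = (-4) / L[0][0] = -1.
  L[2][1] = (9) / L[1][1] = 3.
Step 3: L[2][2] = √(4) = 2.

L[2][2] = 2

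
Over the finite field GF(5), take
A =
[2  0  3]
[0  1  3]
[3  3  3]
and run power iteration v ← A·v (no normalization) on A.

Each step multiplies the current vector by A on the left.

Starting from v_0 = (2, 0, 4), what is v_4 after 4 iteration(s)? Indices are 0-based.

v_0 = (2, 0, 4).
v_1 = A·v_0 = (1, 2, 3).
v_2 = A·v_1 = (1, 1, 3).
v_3 = A·v_2 = (1, 0, 0).
v_4 = A·v_3 = (2, 0, 3).

v_4 = (2, 0, 3)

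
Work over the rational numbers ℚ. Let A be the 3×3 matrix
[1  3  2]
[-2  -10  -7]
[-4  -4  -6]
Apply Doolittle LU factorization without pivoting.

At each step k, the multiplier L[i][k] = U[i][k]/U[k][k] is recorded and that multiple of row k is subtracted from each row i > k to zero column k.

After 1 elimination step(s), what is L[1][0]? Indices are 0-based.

L[1][0] = -2

Step 1: pivot at (0,0) is 1.
  row1 ← row1 − (-2)·row0  ⇒  L[1][0]=-2, U row1=(0, -4, -3)
  row2 ← row2 − (-4)·row0  ⇒  L[2][0]=-4, U row2=(0, 8, 2)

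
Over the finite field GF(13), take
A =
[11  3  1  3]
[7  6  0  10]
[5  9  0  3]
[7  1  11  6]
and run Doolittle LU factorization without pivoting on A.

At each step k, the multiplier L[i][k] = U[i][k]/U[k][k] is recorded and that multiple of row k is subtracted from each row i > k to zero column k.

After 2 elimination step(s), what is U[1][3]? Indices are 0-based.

U[1][3] = 1

Step 1: pivot at (0,0) is 11.
  row1 ← row1 − (3)·row0  ⇒  L[1][0]=3, U row1=(0, 10, 10, 1)
  row2 ← row2 − (4)·row0  ⇒  L[2][0]=4, U row2=(0, 10, 9, 4)
  row3 ← row3 − (3)·row0  ⇒  L[3][0]=3, U row3=(0, 5, 8, 10)
Step 2: pivot at (1,1) is 10.
  row2 ← row2 − (1)·row1  ⇒  L[2][1]=1, U row2=(0, 0, 12, 3)
  row3 ← row3 − (7)·row1  ⇒  L[3][1]=7, U row3=(0, 0, 3, 3)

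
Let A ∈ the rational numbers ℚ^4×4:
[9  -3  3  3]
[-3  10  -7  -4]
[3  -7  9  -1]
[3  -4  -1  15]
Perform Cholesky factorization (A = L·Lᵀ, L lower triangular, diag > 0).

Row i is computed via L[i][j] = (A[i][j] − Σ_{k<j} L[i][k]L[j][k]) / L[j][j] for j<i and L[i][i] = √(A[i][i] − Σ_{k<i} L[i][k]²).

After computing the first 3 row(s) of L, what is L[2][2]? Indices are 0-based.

Step 1: L[0][0] = √(9) = 3.
  L[1][0] = (-3) / L[0][0] = -1.
Step 2: L[1][1] = √(9) = 3.
  L[2][0] = (3) / L[0][0] = 1.
  L[2][1] = (-6) / L[1][1] = -2.
Step 3: L[2][2] = √(4) = 2.

L[2][2] = 2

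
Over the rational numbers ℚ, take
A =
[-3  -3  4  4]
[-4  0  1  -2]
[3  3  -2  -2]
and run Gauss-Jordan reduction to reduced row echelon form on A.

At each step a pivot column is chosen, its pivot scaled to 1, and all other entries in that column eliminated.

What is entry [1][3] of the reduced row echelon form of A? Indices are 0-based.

M[1][3] = -3/4

step 1: normalize row 0 (÷-3) = (1, 1, -4/3, -4/3)
  row 1: subtract -4×row0 = (0, 4, -13/3, -22/3)
  row 2: subtract 3×row0 = (0, 0, 2, 2)
step 2: normalize row 1 (÷4) = (0, 1, -13/12, -11/6)
  row 0: subtract 1×row1 = (1, 0, -1/4, 1/2)
step 3: normalize row 2 (÷2) = (0, 0, 1, 1)
  row 0: subtract -1/4×row2 = (1, 0, 0, 3/4)
  row 1: subtract -13/12×row2 = (0, 1, 0, -3/4)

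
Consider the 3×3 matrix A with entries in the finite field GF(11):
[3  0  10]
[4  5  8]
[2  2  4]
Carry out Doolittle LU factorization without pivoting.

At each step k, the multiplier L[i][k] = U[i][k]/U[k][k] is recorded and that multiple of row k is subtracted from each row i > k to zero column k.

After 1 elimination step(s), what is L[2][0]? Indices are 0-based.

Step 1: pivot at (0,0) is 3.
  row1 ← row1 − (5)·row0  ⇒  L[1][0]=5, U row1=(0, 5, 2)
  row2 ← row2 − (8)·row0  ⇒  L[2][0]=8, U row2=(0, 2, 1)

L[2][0] = 8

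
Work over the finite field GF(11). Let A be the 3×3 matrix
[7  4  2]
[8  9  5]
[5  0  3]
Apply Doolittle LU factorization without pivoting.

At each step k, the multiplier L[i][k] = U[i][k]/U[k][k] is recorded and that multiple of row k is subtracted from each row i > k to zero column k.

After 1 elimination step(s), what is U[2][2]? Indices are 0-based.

U[2][2] = 0

Step 1: pivot at (0,0) is 7.
  row1 ← row1 − (9)·row0  ⇒  L[1][0]=9, U row1=(0, 6, 9)
  row2 ← row2 − (7)·row0  ⇒  L[2][0]=7, U row2=(0, 5, 0)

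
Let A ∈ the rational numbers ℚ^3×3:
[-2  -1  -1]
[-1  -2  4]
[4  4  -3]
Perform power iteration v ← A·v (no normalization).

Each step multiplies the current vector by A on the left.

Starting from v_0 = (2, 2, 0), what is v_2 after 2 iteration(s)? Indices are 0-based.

v_2 = (2, 82, -96)

v_0 = (2, 2, 0).
v_1 = A·v_0 = (-6, -6, 16).
v_2 = A·v_1 = (2, 82, -96).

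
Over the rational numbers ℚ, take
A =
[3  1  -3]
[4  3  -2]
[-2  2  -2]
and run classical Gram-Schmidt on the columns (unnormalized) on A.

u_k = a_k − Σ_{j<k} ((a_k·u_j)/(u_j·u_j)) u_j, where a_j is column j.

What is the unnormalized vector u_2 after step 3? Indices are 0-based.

Step 1: u_0 = a_0 = (3, 4, -2).
Step 2: u_1 = a_1 − (11/29)·u_0 = (-4/29, 43/29, 80/29).
Step 3: u_2 = a_2 − (-13/29)·u_0 − (-78/95)·u_1 = (-168/95, 96/95, -12/19).

u_2 = (-168/95, 96/95, -12/19)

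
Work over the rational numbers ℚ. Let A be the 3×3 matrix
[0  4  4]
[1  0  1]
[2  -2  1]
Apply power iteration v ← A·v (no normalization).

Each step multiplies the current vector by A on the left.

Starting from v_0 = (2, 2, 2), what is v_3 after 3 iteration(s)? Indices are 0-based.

v_3 = (176, 50, 38)

v_0 = (2, 2, 2).
v_1 = A·v_0 = (16, 4, 2).
v_2 = A·v_1 = (24, 18, 26).
v_3 = A·v_2 = (176, 50, 38).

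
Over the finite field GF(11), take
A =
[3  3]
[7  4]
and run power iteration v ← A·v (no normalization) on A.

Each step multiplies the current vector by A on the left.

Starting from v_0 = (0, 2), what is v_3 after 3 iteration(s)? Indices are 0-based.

v_3 = (7, 7)

v_0 = (0, 2).
v_1 = A·v_0 = (6, 8).
v_2 = A·v_1 = (9, 8).
v_3 = A·v_2 = (7, 7).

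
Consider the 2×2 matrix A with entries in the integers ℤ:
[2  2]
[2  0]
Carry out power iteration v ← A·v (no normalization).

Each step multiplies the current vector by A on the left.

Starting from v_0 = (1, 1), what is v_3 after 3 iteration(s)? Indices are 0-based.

v_3 = (40, 24)

v_0 = (1, 1).
v_1 = A·v_0 = (4, 2).
v_2 = A·v_1 = (12, 8).
v_3 = A·v_2 = (40, 24).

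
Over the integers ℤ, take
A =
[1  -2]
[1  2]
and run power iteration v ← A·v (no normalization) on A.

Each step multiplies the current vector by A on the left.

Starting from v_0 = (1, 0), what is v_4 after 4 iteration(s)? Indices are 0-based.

v_0 = (1, 0).
v_1 = A·v_0 = (1, 1).
v_2 = A·v_1 = (-1, 3).
v_3 = A·v_2 = (-7, 5).
v_4 = A·v_3 = (-17, 3).

v_4 = (-17, 3)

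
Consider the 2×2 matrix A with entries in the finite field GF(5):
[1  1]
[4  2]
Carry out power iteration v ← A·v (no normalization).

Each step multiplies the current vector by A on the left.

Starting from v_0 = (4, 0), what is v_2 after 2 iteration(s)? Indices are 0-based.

v_2 = (0, 3)

v_0 = (4, 0).
v_1 = A·v_0 = (4, 1).
v_2 = A·v_1 = (0, 3).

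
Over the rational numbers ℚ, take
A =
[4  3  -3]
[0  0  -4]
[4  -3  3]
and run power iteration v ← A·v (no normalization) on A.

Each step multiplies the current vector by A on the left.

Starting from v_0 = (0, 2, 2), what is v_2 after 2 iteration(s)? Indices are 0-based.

v_0 = (0, 2, 2).
v_1 = A·v_0 = (0, -8, 0).
v_2 = A·v_1 = (-24, 0, 24).

v_2 = (-24, 0, 24)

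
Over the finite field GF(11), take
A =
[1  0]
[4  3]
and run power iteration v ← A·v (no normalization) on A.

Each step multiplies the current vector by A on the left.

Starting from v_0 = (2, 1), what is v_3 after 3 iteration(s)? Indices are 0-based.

v_3 = (2, 10)

v_0 = (2, 1).
v_1 = A·v_0 = (2, 0).
v_2 = A·v_1 = (2, 8).
v_3 = A·v_2 = (2, 10).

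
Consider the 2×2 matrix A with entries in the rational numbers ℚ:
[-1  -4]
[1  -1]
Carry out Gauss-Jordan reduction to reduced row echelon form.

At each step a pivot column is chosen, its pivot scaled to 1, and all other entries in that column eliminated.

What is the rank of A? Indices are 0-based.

step 1: normalize row 0 (÷-1) = (1, 4)
  row 1: subtract 1×row0 = (0, -5)
step 2: normalize row 1 (÷-5) = (0, 1)
  row 0: subtract 4×row1 = (1, 0)

rank = 2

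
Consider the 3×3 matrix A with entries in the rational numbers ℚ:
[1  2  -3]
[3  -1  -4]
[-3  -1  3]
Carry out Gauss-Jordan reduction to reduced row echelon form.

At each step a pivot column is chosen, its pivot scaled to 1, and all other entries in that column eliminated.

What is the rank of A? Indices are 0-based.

pivot(0,0)=1: scale R0 → (1, 2, -3)
  clear (1,0): R1 −= (3)R0 → (0, -7, 5)
  clear (2,0): R2 −= (-3)R0 → (0, 5, -6)
pivot(1,1)=-7: scale R1 → (0, 1, -5/7)
  clear (0,1): R0 −= (2)R1 → (1, 0, -11/7)
  clear (2,1): R2 −= (5)R1 → (0, 0, -17/7)
pivot(2,2)=-17/7: scale R2 → (0, 0, 1)
  clear (0,2): R0 −= (-11/7)R2 → (1, 0, 0)
  clear (1,2): R1 −= (-5/7)R2 → (0, 1, 0)

rank = 3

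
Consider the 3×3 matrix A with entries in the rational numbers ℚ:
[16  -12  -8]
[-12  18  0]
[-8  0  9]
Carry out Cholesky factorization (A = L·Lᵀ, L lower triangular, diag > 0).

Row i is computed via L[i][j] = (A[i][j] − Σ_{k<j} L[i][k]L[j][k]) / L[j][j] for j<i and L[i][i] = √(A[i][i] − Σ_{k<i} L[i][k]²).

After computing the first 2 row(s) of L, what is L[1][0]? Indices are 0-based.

Step 1: L[0][0] = √(16) = 4.
  L[1][0] = (-12) / L[0][0] = -3.
Step 2: L[1][1] = √(9) = 3.

L[1][0] = -3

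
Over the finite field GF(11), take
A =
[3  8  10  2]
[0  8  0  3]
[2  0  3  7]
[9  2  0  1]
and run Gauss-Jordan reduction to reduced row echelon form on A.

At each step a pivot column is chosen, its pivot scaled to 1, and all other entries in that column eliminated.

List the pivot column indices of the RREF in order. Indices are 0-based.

pivot columns: 0, 1, 2, 3

step 1: normalize row 0 (÷3) = (1, 10, 7, 8)
  row 2: subtract 2×row0 = (0, 2, 0, 2)
  row 3: subtract 9×row0 = (0, 0, 3, 6)
step 2: normalize row 1 (÷8) = (0, 1, 0, 10)
  row 0: subtract 10×row1 = (1, 0, 7, 7)
  row 2: subtract 2×row1 = (0, 0, 0, 4)
step 3: exchange rows 2,3
step 3: normalize row 2 (÷3) = (0, 0, 1, 2)
  row 0: subtract 7×row2 = (1, 0, 0, 4)
step 4: normalize row 3 (÷4) = (0, 0, 0, 1)
  row 0: subtract 4×row3 = (1, 0, 0, 0)
  row 1: subtract 10×row3 = (0, 1, 0, 0)
  row 2: subtract 2×row3 = (0, 0, 1, 0)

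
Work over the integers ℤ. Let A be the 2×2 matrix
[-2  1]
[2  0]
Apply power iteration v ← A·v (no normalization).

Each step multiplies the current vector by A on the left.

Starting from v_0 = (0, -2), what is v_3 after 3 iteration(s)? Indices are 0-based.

v_0 = (0, -2).
v_1 = A·v_0 = (-2, 0).
v_2 = A·v_1 = (4, -4).
v_3 = A·v_2 = (-12, 8).

v_3 = (-12, 8)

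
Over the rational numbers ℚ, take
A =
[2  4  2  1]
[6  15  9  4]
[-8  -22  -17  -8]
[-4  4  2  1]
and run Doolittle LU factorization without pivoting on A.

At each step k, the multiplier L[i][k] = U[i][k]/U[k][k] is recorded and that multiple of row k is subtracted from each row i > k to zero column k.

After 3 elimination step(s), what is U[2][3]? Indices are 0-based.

U[2][3] = -2

k=0: U[0][0]=2
  eliminate (1,0): mult=3, new row 1: (0, 3, 3, 1); set L[1][0]=3
  eliminate (2,0): mult=-4, new row 2: (0, -6, -9, -4); set L[2][0]=-4
  eliminate (3,0): mult=-2, new row 3: (0, 12, 6, 3); set L[3][0]=-2
k=1: U[1][1]=3
  eliminate (2,1): mult=-2, new row 2: (0, 0, -3, -2); set L[2][1]=-2
  eliminate (3,1): mult=4, new row 3: (0, 0, -6, -1); set L[3][1]=4
k=2: U[2][2]=-3
  eliminate (3,2): mult=2, new row 3: (0, 0, 0, 3); set L[3][2]=2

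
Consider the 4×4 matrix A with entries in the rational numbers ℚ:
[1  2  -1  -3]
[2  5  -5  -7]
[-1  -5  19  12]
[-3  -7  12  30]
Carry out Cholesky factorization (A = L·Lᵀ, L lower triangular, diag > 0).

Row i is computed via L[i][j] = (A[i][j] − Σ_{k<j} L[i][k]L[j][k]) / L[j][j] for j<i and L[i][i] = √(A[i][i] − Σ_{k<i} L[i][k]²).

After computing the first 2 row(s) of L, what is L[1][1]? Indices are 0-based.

Step 1: L[0][0] = √(1) = 1.
  L[1][0] = (2) / L[0][0] = 2.
Step 2: L[1][1] = √(1) = 1.

L[1][1] = 1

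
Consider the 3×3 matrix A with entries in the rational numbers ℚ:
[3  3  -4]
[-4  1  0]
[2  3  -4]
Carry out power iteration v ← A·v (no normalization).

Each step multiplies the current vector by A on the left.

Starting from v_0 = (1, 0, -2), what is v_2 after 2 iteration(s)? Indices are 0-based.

v_0 = (1, 0, -2).
v_1 = A·v_0 = (11, -4, 10).
v_2 = A·v_1 = (-19, -48, -30).

v_2 = (-19, -48, -30)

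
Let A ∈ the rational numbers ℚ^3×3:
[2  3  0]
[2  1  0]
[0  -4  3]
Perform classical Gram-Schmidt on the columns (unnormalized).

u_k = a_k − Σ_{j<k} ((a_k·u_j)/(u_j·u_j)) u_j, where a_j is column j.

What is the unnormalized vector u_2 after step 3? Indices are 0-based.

u_2 = (2/3, -2/3, 1/3)

Step 1: u_0 = a_0 = (2, 2, 0).
Step 2: u_1 = a_1 − (1)·u_0 = (1, -1, -4).
Step 3: u_2 = a_2 − (0)·u_0 − (-2/3)·u_1 = (2/3, -2/3, 1/3).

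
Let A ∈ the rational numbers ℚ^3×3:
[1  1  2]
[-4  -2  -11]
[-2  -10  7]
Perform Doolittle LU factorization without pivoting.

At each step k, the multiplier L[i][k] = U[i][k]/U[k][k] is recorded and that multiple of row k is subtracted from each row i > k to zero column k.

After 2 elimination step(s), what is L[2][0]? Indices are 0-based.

L[2][0] = -2

k=0: U[0][0]=1
  eliminate (1,0): mult=-4, new row 1: (0, 2, -3); set L[1][0]=-4
  eliminate (2,0): mult=-2, new row 2: (0, -8, 11); set L[2][0]=-2
k=1: U[1][1]=2
  eliminate (2,1): mult=-4, new row 2: (0, 0, -1); set L[2][1]=-4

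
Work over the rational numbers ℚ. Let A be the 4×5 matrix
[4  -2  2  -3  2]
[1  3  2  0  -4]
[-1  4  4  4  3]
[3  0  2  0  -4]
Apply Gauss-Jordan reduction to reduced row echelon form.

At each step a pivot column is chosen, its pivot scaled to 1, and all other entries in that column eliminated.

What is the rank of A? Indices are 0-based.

[1] R0 /= 4  ⇒  (1, -1/2, 1/2, -3/4, 1/2)
     R1 -= 1·R0  ⇒  (0, 7/2, 3/2, 3/4, -9/2)
     R2 -= -1·R0  ⇒  (0, 7/2, 9/2, 13/4, 7/2)
     R3 -= 3·R0  ⇒  (0, 3/2, 1/2, 9/4, -11/2)
[2] R1 /= 7/2  ⇒  (0, 1, 3/7, 3/14, -9/7)
     R0 -= -1/2·R1  ⇒  (1, 0, 5/7, -9/14, -1/7)
     R2 -= 7/2·R1  ⇒  (0, 0, 3, 5/2, 8)
     R3 -= 3/2·R1  ⇒  (0, 0, -1/7, 27/14, -25/7)
[3] R2 /= 3  ⇒  (0, 0, 1, 5/6, 8/3)
     R0 -= 5/7·R2  ⇒  (1, 0, 0, -26/21, -43/21)
     R1 -= 3/7·R2  ⇒  (0, 1, 0, -1/7, -17/7)
     R3 -= -1/7·R2  ⇒  (0, 0, 0, 43/21, -67/21)
[4] R3 /= 43/21  ⇒  (0, 0, 0, 1, -67/43)
     R0 -= -26/21·R3  ⇒  (1, 0, 0, 0, -171/43)
     R1 -= -1/7·R3  ⇒  (0, 1, 0, 0, -114/43)
     R2 -= 5/6·R3  ⇒  (0, 0, 1, 0, 341/86)

rank = 4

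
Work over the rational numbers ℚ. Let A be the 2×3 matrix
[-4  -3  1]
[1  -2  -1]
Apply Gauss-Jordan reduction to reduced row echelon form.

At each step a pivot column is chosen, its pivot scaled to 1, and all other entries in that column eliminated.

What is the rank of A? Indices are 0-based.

rank = 2

step 1: normalize row 0 (÷-4) = (1, 3/4, -1/4)
  row 1: subtract 1×row0 = (0, -11/4, -3/4)
step 2: normalize row 1 (÷-11/4) = (0, 1, 3/11)
  row 0: subtract 3/4×row1 = (1, 0, -5/11)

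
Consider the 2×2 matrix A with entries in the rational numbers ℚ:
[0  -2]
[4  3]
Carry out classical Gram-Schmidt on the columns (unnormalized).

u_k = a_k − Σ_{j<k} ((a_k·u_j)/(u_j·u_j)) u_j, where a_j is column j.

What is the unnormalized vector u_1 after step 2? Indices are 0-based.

u_1 = (-2, 0)

Step 1: u_0 = a_0 = (0, 4).
Step 2: u_1 = a_1 − (3/4)·u_0 = (-2, 0).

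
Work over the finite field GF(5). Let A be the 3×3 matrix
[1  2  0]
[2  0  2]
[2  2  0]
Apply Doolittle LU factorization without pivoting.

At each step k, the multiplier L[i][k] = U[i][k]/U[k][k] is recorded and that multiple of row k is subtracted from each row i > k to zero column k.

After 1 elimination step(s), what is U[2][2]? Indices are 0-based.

k=0: U[0][0]=1
  eliminate (1,0): mult=2, new row 1: (0, 1, 2); set L[1][0]=2
  eliminate (2,0): mult=2, new row 2: (0, 3, 0); set L[2][0]=2

U[2][2] = 0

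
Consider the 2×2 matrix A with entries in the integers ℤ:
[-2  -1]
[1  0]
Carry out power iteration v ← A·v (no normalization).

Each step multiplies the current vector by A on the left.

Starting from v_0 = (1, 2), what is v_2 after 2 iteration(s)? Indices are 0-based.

v_0 = (1, 2).
v_1 = A·v_0 = (-4, 1).
v_2 = A·v_1 = (7, -4).

v_2 = (7, -4)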